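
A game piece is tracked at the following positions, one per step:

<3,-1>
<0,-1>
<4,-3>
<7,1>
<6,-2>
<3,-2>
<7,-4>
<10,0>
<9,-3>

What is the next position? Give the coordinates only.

<6,-3>

Step-to-step displacements: <-3,+0>, <+4,-2>, <+3,+4>, <-1,-3>, <-3,+0>, <+4,-2>, <+3,+4>, <-1,-3> — a repeating cycle of length 4.
step 9: apply <-3,+0> → <6,-3>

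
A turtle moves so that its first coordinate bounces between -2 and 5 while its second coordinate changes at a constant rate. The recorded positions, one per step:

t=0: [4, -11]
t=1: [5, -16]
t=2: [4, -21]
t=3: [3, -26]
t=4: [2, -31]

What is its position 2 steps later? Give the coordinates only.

The first coordinate reflects between -2 and 5, moving 1 per step.
  step 5: 2 → 1
  step 6: 1 → 0
The second coordinate changes by -5 each step: at step 6 it is -41.

[0, -41]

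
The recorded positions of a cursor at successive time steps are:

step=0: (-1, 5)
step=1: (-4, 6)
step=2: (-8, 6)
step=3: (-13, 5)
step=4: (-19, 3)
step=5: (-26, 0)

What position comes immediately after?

Successive displacements: (-3, +1), (-4, +0), (-5, -1), (-6, -2), (-7, -3) — each changes by (-1, -1).
step 6: (-26, 0) + (-8, -4) → (-34, -4)

(-34, -4)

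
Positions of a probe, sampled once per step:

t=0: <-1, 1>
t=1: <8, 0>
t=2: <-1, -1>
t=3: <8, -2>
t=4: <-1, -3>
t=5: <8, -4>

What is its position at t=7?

The first coordinate repeats the cycle [-1, 8] with period 2; step 7 mod 2 = 1, giving 8.
The second coordinate changes by -1 each step, so at step 7 it is 1 + 7·(-1) = -6.

<8, -6>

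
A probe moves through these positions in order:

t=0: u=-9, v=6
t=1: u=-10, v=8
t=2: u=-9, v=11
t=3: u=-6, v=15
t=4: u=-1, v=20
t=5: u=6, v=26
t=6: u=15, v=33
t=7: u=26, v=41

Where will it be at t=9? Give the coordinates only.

Successive displacements: (-1, +2), (+1, +3), (+3, +4), (+5, +5), (+7, +6), (+9, +7), (+11, +8) — each changes by (+2, +1).
step 8: u=26, v=41 + (+13, +9) → u=39, v=50
step 9: u=39, v=50 + (+15, +10) → u=54, v=60

u=54, v=60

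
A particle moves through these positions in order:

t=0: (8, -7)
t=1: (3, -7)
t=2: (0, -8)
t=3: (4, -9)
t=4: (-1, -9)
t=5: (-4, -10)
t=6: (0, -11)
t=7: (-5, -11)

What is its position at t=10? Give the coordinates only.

Step-to-step displacements: (-5, +0), (-3, -1), (+4, -1), (-5, +0), (-3, -1), (+4, -1), (-5, +0) — a repeating cycle of length 3.
step 8: apply (-3, -1) → (-8, -12)
step 9: apply (+4, -1) → (-4, -13)
step 10: apply (-5, +0) → (-9, -13)

(-9, -13)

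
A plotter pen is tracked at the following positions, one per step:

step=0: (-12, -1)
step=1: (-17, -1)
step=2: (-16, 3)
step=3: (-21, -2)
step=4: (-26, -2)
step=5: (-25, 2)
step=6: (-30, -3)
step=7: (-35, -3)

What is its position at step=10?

(-44, -4)

Differencing gives (-5, +0), (+1, +4), (-5, -5), (-5, +0), (+1, +4), (-5, -5), (-5, +0). This is the pattern (-5, +0), (+1, +4), (-5, -5) repeated.
step 8: apply (+1, +4) → (-34, 1)
step 9: apply (-5, -5) → (-39, -4)
step 10: apply (-5, +0) → (-44, -4)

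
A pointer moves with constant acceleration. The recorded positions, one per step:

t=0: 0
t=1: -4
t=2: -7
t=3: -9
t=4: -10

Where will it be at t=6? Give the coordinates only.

-9

Taking differences between consecutive positions: -4, -3, -2, -1. These grow by +1 each step.
step 5: -10 + 0 → -10
step 6: -10 + 1 → -9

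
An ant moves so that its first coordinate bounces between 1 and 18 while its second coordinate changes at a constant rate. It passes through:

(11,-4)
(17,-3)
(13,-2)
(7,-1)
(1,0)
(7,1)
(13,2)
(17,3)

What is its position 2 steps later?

The first coordinate reflects between 1 and 18, moving 6 per step.
  step 8: 17 → 11
  step 9: 11 → 5
The second coordinate changes by +1 each step: at step 9 it is 5.

(5,5)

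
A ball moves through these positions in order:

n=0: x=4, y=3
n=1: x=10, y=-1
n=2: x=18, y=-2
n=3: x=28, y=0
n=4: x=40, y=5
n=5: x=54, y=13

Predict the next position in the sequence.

Taking differences between consecutive positions: (+6,-4), (+8,-1), (+10,+2), (+12,+5), (+14,+8). These grow by (+2,+3) each step.
step 6: x=54, y=13 + (+16,+11) → x=70, y=24

x=70, y=24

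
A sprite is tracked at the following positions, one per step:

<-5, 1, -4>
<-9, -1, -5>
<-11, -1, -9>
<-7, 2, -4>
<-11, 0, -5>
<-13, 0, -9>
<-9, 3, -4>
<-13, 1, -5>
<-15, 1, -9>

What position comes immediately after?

<-11, 4, -4>

Differencing gives <-4, -2, -1>, <-2, +0, -4>, <+4, +3, +5>, <-4, -2, -1>, <-2, +0, -4>, <+4, +3, +5>, <-4, -2, -1>, <-2, +0, -4>. This is the pattern <-4, -2, -1>, <-2, +0, -4>, <+4, +3, +5> repeated.
step 9: apply <+4, +3, +5> → <-11, 4, -4>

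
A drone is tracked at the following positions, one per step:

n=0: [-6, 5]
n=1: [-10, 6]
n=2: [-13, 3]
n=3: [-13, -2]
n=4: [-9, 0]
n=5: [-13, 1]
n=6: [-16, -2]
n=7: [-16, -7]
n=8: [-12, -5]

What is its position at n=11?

[-19, -12]

The moves between consecutive positions are [-4, +1], [-3, -3], [+0, -5], [+4, +2], [-4, +1], [-3, -3], [+0, -5], [+4, +2]; they repeat the 4-cycle [[-4, +1], [-3, -3], [+0, -5], [+4, +2]].
step 9: apply [-4, +1] → [-16, -4]
step 10: apply [-3, -3] → [-19, -7]
step 11: apply [+0, -5] → [-19, -12]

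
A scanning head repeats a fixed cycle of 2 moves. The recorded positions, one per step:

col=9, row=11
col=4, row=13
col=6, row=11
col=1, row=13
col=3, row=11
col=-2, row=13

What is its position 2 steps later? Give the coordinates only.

col=-5, row=13

The moves between consecutive positions are (-5, +2), (+2, -2), (-5, +2), (+2, -2), (-5, +2); they repeat the 2-cycle [(-5, +2), (+2, -2)].
step 6: apply (+2, -2) → col=0, row=11
step 7: apply (-5, +2) → col=-5, row=13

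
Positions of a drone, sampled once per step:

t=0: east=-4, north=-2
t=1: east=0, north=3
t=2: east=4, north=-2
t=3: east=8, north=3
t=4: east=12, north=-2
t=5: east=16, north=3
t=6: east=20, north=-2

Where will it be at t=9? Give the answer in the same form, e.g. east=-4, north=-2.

The moves between consecutive positions are (+4, +5), (+4, -5), (+4, +5), (+4, -5), (+4, +5), (+4, -5); they repeat the 2-cycle [(+4, +5), (+4, -5)].
step 7: apply (+4, +5) → east=24, north=3
step 8: apply (+4, -5) → east=28, north=-2
step 9: apply (+4, +5) → east=32, north=3

east=32, north=3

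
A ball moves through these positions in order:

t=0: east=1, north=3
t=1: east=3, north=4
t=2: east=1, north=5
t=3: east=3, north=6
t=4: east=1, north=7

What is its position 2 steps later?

east=1, north=9

East: cycles through 1, 3 every 2 steps. Step 6 lands at position 0 of the cycle → 1.
North: linear, +1 per step → 9 at step 6.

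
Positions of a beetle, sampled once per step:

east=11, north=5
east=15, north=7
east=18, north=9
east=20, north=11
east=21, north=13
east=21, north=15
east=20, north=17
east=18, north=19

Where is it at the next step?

Taking differences between consecutive positions: (+4, +2), (+3, +2), (+2, +2), (+1, +2), (+0, +2), (-1, +2), (-2, +2). These grow by (-1, +0) each step.
step 8: east=18, north=19 + (-3, +2) → east=15, north=21

east=15, north=21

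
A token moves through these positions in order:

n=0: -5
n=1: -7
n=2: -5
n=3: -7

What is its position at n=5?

Step-to-step displacements: -2, +2, -2; each is -1× the previous.
step 4: -7 + 2 → -5
step 5: -5 − 2 → -7

-7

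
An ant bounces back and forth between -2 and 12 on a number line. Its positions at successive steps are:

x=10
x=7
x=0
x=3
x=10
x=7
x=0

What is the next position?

x=3

The value reflects between -2 and 12, moving 7 per step.
  step 7: 0 → 3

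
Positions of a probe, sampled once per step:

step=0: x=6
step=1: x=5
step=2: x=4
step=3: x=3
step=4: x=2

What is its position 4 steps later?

Constant displacement of -1 per step.
step 5: 2 − 1 → x=1
step 6: 1 − 1 → x=0
step 7: 0 − 1 → x=-1
step 8: -1 − 1 → x=-2

x=-2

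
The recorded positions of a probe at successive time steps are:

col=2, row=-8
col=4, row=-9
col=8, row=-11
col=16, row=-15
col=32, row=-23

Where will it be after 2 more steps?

Consecutive displacements (+2,-1), (+4,-2), (+8,-4), (+16,-8) scale by a factor of 2 each step.
step 5: col=32, row=-23 + (+32,-16) → col=64, row=-39
step 6: col=64, row=-39 + (+64,-32) → col=128, row=-71

col=128, row=-71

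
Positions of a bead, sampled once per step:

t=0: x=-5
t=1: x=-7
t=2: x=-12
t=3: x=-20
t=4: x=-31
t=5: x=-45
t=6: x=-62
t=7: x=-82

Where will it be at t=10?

x=-160

First differences are -2, -5, -8, -11, -14, -17, -20; their common second difference is -3 (constant acceleration).
step 8: -82 − 23 → x=-105
step 9: -105 − 26 → x=-131
step 10: -131 − 29 → x=-160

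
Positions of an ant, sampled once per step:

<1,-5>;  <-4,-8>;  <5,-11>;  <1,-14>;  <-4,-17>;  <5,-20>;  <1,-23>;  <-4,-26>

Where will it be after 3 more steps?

<-4,-35>

The first coordinate repeats the cycle [1, -4, 5] with period 3; step 10 mod 3 = 1, giving -4.
The second coordinate changes by -3 each step, so at step 10 it is -5 + 10·(-3) = -35.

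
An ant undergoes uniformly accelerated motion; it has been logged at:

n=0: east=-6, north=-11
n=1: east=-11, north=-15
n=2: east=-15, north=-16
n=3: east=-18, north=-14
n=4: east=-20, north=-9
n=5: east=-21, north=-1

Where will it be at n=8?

east=-18, north=41

Successive displacements: (-5, -4), (-4, -1), (-3, +2), (-2, +5), (-1, +8) — each changes by (+1, +3).
step 6: east=-21, north=-1 + (+0, +11) → east=-21, north=10
step 7: east=-21, north=10 + (+1, +14) → east=-20, north=24
step 8: east=-20, north=24 + (+2, +17) → east=-18, north=41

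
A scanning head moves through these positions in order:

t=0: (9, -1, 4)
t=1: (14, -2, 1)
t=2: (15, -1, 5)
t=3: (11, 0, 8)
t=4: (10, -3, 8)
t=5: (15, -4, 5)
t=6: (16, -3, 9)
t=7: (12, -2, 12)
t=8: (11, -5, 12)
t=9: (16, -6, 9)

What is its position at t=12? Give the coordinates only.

(12, -7, 16)

Differencing gives (+5, -1, -3), (+1, +1, +4), (-4, +1, +3), (-1, -3, +0), (+5, -1, -3), (+1, +1, +4), (-4, +1, +3), (-1, -3, +0), (+5, -1, -3). This is the pattern (+5, -1, -3), (+1, +1, +4), (-4, +1, +3), (-1, -3, +0) repeated.
step 10: apply (+1, +1, +4) → (17, -5, 13)
step 11: apply (-4, +1, +3) → (13, -4, 16)
step 12: apply (-1, -3, +0) → (12, -7, 16)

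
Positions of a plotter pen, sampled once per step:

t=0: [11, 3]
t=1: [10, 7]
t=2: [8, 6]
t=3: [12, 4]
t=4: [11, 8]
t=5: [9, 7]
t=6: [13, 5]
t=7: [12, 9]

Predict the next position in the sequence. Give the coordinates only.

Differencing gives [-1, +4], [-2, -1], [+4, -2], [-1, +4], [-2, -1], [+4, -2], [-1, +4]. This is the pattern [-1, +4], [-2, -1], [+4, -2] repeated.
step 8: apply [-2, -1] → [10, 8]

[10, 8]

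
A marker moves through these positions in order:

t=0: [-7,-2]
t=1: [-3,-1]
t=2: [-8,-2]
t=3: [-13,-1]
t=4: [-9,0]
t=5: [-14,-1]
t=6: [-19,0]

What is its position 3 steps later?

[-25,1]

Step-to-step displacements: [+4,+1], [-5,-1], [-5,+1], [+4,+1], [-5,-1], [-5,+1] — a repeating cycle of length 3.
step 7: apply [+4,+1] → [-15,1]
step 8: apply [-5,-1] → [-20,0]
step 9: apply [-5,+1] → [-25,1]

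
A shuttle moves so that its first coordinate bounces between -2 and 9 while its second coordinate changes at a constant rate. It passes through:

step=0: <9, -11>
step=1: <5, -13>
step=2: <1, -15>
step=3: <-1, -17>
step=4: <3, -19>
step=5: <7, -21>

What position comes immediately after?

The first coordinate reflects between -2 and 9, moving 4 per step.
  step 6: 7 → 7
The second coordinate changes by -2 each step: at step 6 it is -23.

<7, -23>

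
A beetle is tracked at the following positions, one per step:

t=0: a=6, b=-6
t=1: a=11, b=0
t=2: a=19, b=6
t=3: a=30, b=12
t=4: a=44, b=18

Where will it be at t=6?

a=81, b=30

First differences are (+5, +6), (+8, +6), (+11, +6), (+14, +6); their common second difference is (+3, +0) (constant acceleration).
step 5: a=44, b=18 + (+17, +6) → a=61, b=24
step 6: a=61, b=24 + (+20, +6) → a=81, b=30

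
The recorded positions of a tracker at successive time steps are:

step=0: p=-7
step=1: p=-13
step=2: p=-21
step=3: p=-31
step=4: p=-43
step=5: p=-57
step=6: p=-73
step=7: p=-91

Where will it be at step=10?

p=-157

First differences are -6, -8, -10, -12, -14, -16, -18; their common second difference is -2 (constant acceleration).
step 8: -91 − 20 → p=-111
step 9: -111 − 22 → p=-133
step 10: -133 − 24 → p=-157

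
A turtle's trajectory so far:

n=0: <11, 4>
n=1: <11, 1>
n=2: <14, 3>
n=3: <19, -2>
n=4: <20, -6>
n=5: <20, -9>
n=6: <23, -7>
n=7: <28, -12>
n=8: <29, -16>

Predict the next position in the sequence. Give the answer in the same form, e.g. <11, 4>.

Differencing gives <+0, -3>, <+3, +2>, <+5, -5>, <+1, -4>, <+0, -3>, <+3, +2>, <+5, -5>, <+1, -4>. This is the pattern <+0, -3>, <+3, +2>, <+5, -5>, <+1, -4> repeated.
step 9: apply <+0, -3> → <29, -19>

<29, -19>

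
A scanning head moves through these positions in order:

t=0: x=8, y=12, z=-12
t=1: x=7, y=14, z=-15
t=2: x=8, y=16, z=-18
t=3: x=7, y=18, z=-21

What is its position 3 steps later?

The x coordinate repeats the cycle [8, 7] with period 2; step 6 mod 2 = 0, giving 8.
The y coordinate changes by +2 each step, so at step 6 it is 12 + 6·(2) = 24.
The z coordinate changes by -3 each step, so at step 6 it is -12 + 6·(-3) = -30.

x=8, y=24, z=-30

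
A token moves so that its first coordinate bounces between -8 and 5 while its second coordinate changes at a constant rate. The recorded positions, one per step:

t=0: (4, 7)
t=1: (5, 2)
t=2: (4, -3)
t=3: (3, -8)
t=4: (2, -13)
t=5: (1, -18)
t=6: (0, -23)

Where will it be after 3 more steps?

(-3, -38)

The first coordinate reflects between -8 and 5, moving 1 per step.
  step 7: 0 → -1
  step 8: -1 → -2
  step 9: -2 → -3
The second coordinate changes by -5 each step: at step 9 it is -38.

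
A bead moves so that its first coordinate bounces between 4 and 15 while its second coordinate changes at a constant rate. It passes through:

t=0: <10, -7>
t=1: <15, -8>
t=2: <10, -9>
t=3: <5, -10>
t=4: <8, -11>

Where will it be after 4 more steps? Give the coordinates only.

The first coordinate travels 5 per step and bounces off the walls at 4 and 15.
  step 5: 8 → 13
  step 6: 13 → 12
  step 7: 12 → 7
  step 8: 7 → 6
The second coordinate changes by -1 each step: at step 8 it is -15.

<6, -15>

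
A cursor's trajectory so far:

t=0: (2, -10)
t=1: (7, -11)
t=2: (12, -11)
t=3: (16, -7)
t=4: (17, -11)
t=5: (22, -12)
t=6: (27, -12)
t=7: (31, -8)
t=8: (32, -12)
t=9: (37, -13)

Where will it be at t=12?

Step-to-step displacements: (+5, -1), (+5, +0), (+4, +4), (+1, -4), (+5, -1), (+5, +0), (+4, +4), (+1, -4), (+5, -1) — a repeating cycle of length 4.
step 10: apply (+5, +0) → (42, -13)
step 11: apply (+4, +4) → (46, -9)
step 12: apply (+1, -4) → (47, -13)

(47, -13)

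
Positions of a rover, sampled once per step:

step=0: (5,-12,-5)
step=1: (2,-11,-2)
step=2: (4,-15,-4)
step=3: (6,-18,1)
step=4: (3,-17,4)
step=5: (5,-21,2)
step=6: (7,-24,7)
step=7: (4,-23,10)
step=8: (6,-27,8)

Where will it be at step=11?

Differencing gives (-3,+1,+3), (+2,-4,-2), (+2,-3,+5), (-3,+1,+3), (+2,-4,-2), (+2,-3,+5), (-3,+1,+3), (+2,-4,-2). This is the pattern (-3,+1,+3), (+2,-4,-2), (+2,-3,+5) repeated.
step 9: apply (+2,-3,+5) → (8,-30,13)
step 10: apply (-3,+1,+3) → (5,-29,16)
step 11: apply (+2,-4,-2) → (7,-33,14)

(7,-33,14)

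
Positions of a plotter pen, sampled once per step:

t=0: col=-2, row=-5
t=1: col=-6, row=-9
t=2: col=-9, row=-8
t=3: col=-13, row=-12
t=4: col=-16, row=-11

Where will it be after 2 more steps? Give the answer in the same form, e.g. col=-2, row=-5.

col=-23, row=-14

Differencing gives (-4, -4), (-3, +1), (-4, -4), (-3, +1). This is the pattern (-4, -4), (-3, +1) repeated.
step 5: apply (-4, -4) → col=-20, row=-15
step 6: apply (-3, +1) → col=-23, row=-14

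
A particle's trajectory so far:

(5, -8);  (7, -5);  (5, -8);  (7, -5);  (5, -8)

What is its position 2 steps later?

Step-to-step displacements: (+2, +3), (-2, -3), (+2, +3), (-2, -3); each is -1× the previous.
step 5: (5, -8) + (+2, +3) → (7, -5)
step 6: (7, -5) + (-2, -3) → (5, -8)

(5, -8)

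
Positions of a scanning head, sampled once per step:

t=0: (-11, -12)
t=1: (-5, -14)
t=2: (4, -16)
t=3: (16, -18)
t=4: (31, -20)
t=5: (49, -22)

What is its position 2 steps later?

Successive displacements: (+6, -2), (+9, -2), (+12, -2), (+15, -2), (+18, -2) — each changes by (+3, +0).
step 6: (49, -22) + (+21, -2) → (70, -24)
step 7: (70, -24) + (+24, -2) → (94, -26)

(94, -26)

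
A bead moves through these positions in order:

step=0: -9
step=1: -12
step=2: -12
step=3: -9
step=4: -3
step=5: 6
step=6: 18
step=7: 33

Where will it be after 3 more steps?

96

Successive displacements: -3, +0, +3, +6, +9, +12, +15 — each changes by +3.
step 8: 33 + 18 → 51
step 9: 51 + 21 → 72
step 10: 72 + 24 → 96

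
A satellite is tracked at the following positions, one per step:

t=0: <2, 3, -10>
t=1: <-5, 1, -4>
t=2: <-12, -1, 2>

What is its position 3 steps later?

Each step adds <-7, -2, +6> to the position.
step 3: <-12, -1, 2> + <-7, -2, +6> → <-19, -3, 8>
step 4: <-19, -3, 8> + <-7, -2, +6> → <-26, -5, 14>
step 5: <-26, -5, 14> + <-7, -2, +6> → <-33, -7, 20>

<-33, -7, 20>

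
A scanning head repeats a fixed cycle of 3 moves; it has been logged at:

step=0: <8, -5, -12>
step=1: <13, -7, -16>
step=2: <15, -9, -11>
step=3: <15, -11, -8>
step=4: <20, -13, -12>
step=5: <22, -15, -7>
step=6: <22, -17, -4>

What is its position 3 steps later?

<29, -23, 0>

Step-to-step displacements: <+5, -2, -4>, <+2, -2, +5>, <+0, -2, +3>, <+5, -2, -4>, <+2, -2, +5>, <+0, -2, +3> — a repeating cycle of length 3.
step 7: apply <+5, -2, -4> → <27, -19, -8>
step 8: apply <+2, -2, +5> → <29, -21, -3>
step 9: apply <+0, -2, +3> → <29, -23, 0>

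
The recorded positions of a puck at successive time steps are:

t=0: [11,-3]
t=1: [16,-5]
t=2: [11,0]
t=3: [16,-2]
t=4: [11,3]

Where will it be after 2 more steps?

[11,6]

Differencing gives [+5,-2], [-5,+5], [+5,-2], [-5,+5]. This is the pattern [+5,-2], [-5,+5] repeated.
step 5: apply [+5,-2] → [16,1]
step 6: apply [-5,+5] → [11,6]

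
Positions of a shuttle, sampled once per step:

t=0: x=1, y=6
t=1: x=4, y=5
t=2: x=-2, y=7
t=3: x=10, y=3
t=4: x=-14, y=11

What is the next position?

Consecutive displacements (+3, -1), (-6, +2), (+12, -4), (-24, +8) scale by a factor of -2 each step.
step 5: x=-14, y=11 + (+48, -16) → x=34, y=-5

x=34, y=-5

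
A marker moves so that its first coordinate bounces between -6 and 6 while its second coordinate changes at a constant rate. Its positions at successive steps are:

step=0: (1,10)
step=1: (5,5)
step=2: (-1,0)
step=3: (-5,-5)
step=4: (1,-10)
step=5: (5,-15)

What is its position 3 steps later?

The first coordinate reflects between -6 and 6, moving 6 per step.
  step 6: 5 → -1
  step 7: -1 → -5
  step 8: -5 → 1
The second coordinate changes by -5 each step: at step 8 it is -30.

(1,-30)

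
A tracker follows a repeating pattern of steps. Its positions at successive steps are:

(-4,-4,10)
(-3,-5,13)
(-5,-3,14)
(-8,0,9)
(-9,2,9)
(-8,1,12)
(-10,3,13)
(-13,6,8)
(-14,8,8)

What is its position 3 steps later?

The moves between consecutive positions are (+1,-1,+3), (-2,+2,+1), (-3,+3,-5), (-1,+2,+0), (+1,-1,+3), (-2,+2,+1), (-3,+3,-5), (-1,+2,+0); they repeat the 4-cycle [(+1,-1,+3), (-2,+2,+1), (-3,+3,-5), (-1,+2,+0)].
step 9: apply (+1,-1,+3) → (-13,7,11)
step 10: apply (-2,+2,+1) → (-15,9,12)
step 11: apply (-3,+3,-5) → (-18,12,7)

(-18,12,7)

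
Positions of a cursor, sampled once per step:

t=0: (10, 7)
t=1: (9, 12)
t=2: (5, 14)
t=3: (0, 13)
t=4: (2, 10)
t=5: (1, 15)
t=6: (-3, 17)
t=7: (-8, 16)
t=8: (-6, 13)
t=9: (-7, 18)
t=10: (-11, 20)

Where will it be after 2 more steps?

The moves between consecutive positions are (-1, +5), (-4, +2), (-5, -1), (+2, -3), (-1, +5), (-4, +2), (-5, -1), (+2, -3), (-1, +5), (-4, +2); they repeat the 4-cycle [(-1, +5), (-4, +2), (-5, -1), (+2, -3)].
step 11: apply (-5, -1) → (-16, 19)
step 12: apply (+2, -3) → (-14, 16)

(-14, 16)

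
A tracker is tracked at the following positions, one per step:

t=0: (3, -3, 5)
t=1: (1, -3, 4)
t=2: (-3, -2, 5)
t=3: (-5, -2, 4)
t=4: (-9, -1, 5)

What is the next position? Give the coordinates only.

The moves between consecutive positions are (-2, +0, -1), (-4, +1, +1), (-2, +0, -1), (-4, +1, +1); they repeat the 2-cycle [(-2, +0, -1), (-4, +1, +1)].
step 5: apply (-2, +0, -1) → (-11, -1, 4)

(-11, -1, 4)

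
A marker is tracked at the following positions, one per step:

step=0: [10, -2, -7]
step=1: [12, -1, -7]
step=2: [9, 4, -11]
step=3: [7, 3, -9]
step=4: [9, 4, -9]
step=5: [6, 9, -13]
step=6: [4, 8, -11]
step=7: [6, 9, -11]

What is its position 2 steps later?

[1, 13, -13]

Step-to-step displacements: [+2, +1, +0], [-3, +5, -4], [-2, -1, +2], [+2, +1, +0], [-3, +5, -4], [-2, -1, +2], [+2, +1, +0] — a repeating cycle of length 3.
step 8: apply [-3, +5, -4] → [3, 14, -15]
step 9: apply [-2, -1, +2] → [1, 13, -13]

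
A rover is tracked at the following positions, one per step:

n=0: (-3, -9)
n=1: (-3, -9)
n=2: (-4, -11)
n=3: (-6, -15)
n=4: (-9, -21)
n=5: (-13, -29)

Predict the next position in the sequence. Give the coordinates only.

First differences are (+0, +0), (-1, -2), (-2, -4), (-3, -6), (-4, -8); their common second difference is (-1, -2) (constant acceleration).
step 6: (-13, -29) + (-5, -10) → (-18, -39)

(-18, -39)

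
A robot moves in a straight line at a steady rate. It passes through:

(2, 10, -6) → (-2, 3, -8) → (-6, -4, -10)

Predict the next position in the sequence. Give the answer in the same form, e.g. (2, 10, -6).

(-10, -11, -12)

The position changes by (-4, -7, -2) every step.
step 3: (-6, -4, -10) + (-4, -7, -2) → (-10, -11, -12)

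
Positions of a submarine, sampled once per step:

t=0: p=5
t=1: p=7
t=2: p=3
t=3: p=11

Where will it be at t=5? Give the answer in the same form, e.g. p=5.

Consecutive displacements +2, -4, +8 scale by a factor of -2 each step.
step 4: 11 − 16 → p=-5
step 5: -5 + 32 → p=27

p=27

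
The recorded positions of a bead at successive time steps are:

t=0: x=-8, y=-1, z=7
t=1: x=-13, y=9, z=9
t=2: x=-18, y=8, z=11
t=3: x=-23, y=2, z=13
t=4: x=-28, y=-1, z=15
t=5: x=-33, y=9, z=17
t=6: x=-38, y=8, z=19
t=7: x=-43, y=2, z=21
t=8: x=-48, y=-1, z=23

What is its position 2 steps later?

x=-58, y=8, z=27

The x coordinate changes by -5 each step, so at step 10 it is -8 + 10·(-5) = -58.
The y coordinate repeats the cycle [-1, 9, 8, 2] with period 4; step 10 mod 4 = 2, giving 8.
The z coordinate changes by +2 each step, so at step 10 it is 7 + 10·(2) = 27.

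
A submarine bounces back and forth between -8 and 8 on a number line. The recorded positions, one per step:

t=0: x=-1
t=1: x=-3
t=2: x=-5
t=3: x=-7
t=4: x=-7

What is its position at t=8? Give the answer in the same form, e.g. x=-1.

The value reflects between -8 and 8, moving 2 per step.
  step 5: -7 → -5
  step 6: -5 → -3
  step 7: -3 → -1
  step 8: -1 → 1

x=1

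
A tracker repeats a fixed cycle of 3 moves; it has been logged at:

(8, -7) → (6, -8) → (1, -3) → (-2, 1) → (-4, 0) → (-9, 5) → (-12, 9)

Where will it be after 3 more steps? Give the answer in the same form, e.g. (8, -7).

(-22, 17)

Differencing gives (-2, -1), (-5, +5), (-3, +4), (-2, -1), (-5, +5), (-3, +4). This is the pattern (-2, -1), (-5, +5), (-3, +4) repeated.
step 7: apply (-2, -1) → (-14, 8)
step 8: apply (-5, +5) → (-19, 13)
step 9: apply (-3, +4) → (-22, 17)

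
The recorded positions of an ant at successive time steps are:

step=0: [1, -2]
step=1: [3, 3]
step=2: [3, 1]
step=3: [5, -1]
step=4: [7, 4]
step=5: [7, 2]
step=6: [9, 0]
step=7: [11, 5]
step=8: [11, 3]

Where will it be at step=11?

The moves between consecutive positions are [+2, +5], [+0, -2], [+2, -2], [+2, +5], [+0, -2], [+2, -2], [+2, +5], [+0, -2]; they repeat the 3-cycle [[+2, +5], [+0, -2], [+2, -2]].
step 9: apply [+2, -2] → [13, 1]
step 10: apply [+2, +5] → [15, 6]
step 11: apply [+0, -2] → [15, 4]

[15, 4]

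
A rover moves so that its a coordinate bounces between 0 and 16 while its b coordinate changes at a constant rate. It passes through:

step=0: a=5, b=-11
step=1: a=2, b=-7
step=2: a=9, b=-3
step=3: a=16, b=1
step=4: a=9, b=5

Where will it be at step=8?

The a coordinate travels 7 per step and bounces off the walls at 0 and 16.
  step 5: 9 → 2
  step 6: 2 → 5
  step 7: 5 → 12
  step 8: 12 → 13
The b coordinate changes by +4 each step: at step 8 it is 21.

a=13, b=21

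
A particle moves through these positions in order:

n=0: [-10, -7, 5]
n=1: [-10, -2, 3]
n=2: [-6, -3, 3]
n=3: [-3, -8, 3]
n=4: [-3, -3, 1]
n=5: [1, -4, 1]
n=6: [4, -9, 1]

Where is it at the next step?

[4, -4, -1]

Step-to-step displacements: [+0, +5, -2], [+4, -1, +0], [+3, -5, +0], [+0, +5, -2], [+4, -1, +0], [+3, -5, +0] — a repeating cycle of length 3.
step 7: apply [+0, +5, -2] → [4, -4, -1]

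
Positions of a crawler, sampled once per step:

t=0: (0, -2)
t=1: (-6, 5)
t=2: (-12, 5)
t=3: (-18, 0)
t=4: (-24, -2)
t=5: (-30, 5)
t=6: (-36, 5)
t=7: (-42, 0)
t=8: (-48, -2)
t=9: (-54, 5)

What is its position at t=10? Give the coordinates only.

(-60, 5)

The first coordinate changes by -6 each step, so at step 10 it is 0 + 10·(-6) = -60.
The second coordinate repeats the cycle [-2, 5, 5, 0] with period 4; step 10 mod 4 = 2, giving 5.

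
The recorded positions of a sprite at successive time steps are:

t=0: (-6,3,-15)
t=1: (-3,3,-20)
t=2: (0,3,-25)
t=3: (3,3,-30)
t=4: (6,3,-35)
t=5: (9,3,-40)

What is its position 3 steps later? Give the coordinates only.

(18,3,-55)

Each step adds (+3,+0,-5) to the position.
step 6: (9,3,-40) + (+3,+0,-5) → (12,3,-45)
step 7: (12,3,-45) + (+3,+0,-5) → (15,3,-50)
step 8: (15,3,-50) + (+3,+0,-5) → (18,3,-55)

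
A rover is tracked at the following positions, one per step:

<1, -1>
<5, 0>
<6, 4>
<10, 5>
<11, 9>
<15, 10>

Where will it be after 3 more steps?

<21, 19>

The moves between consecutive positions are <+4, +1>, <+1, +4>, <+4, +1>, <+1, +4>, <+4, +1>; they repeat the 2-cycle [<+4, +1>, <+1, +4>].
step 6: apply <+1, +4> → <16, 14>
step 7: apply <+4, +1> → <20, 15>
step 8: apply <+1, +4> → <21, 19>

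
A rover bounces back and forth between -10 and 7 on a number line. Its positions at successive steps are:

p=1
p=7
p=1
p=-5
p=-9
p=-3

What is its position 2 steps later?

The value travels 6 per step and bounces off the walls at -10 and 7.
  step 6: -3 → 3
  step 7: 3 → 5

p=5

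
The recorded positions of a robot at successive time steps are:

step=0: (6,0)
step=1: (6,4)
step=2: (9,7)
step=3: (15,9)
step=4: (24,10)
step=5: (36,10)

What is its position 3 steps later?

Taking differences between consecutive positions: (+0,+4), (+3,+3), (+6,+2), (+9,+1), (+12,+0). These grow by (+3,-1) each step.
step 6: (36,10) + (+15,-1) → (51,9)
step 7: (51,9) + (+18,-2) → (69,7)
step 8: (69,7) + (+21,-3) → (90,4)

(90,4)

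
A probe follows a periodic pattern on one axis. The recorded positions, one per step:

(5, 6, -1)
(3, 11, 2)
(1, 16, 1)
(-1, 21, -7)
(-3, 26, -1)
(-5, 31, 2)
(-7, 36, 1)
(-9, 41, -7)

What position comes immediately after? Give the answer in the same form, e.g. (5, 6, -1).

The first coordinate changes by -2 each step, so at step 8 it is 5 + 8·(-2) = -11.
The second coordinate changes by +5 each step, so at step 8 it is 6 + 8·(5) = 46.
The third coordinate repeats the cycle [-1, 2, 1, -7] with period 4; step 8 mod 4 = 0, giving -1.

(-11, 46, -1)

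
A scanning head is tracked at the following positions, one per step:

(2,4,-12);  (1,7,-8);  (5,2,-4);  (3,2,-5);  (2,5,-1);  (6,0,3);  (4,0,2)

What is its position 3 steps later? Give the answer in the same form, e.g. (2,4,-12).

(5,-2,9)

Differencing gives (-1,+3,+4), (+4,-5,+4), (-2,+0,-1), (-1,+3,+4), (+4,-5,+4), (-2,+0,-1). This is the pattern (-1,+3,+4), (+4,-5,+4), (-2,+0,-1) repeated.
step 7: apply (-1,+3,+4) → (3,3,6)
step 8: apply (+4,-5,+4) → (7,-2,10)
step 9: apply (-2,+0,-1) → (5,-2,9)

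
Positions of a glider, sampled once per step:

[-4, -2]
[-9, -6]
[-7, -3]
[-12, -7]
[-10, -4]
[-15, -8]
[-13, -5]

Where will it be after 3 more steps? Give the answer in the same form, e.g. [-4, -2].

Differencing gives [-5, -4], [+2, +3], [-5, -4], [+2, +3], [-5, -4], [+2, +3]. This is the pattern [-5, -4], [+2, +3] repeated.
step 7: apply [-5, -4] → [-18, -9]
step 8: apply [+2, +3] → [-16, -6]
step 9: apply [-5, -4] → [-21, -10]

[-21, -10]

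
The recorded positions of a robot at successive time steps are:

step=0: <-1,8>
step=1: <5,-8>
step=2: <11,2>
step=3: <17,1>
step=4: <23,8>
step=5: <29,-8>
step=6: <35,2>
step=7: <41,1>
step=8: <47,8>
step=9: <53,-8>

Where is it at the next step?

<59,2>

First: linear, +6 per step → 59 at step 10.
Second: cycles through 8, -8, 2, 1 every 4 steps. Step 10 lands at position 2 of the cycle → 2.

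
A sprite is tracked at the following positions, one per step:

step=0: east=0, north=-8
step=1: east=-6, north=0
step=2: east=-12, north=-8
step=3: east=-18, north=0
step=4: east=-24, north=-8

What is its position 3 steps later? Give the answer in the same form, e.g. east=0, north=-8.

The east coordinate changes by -6 each step, so at step 7 it is 0 + 7·(-6) = -42.
The north coordinate repeats the cycle [-8, 0] with period 2; step 7 mod 2 = 1, giving 0.

east=-42, north=0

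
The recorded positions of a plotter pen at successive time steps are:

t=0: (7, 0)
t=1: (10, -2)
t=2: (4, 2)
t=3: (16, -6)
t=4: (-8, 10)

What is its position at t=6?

(-56, 42)

Consecutive displacements (+3, -2), (-6, +4), (+12, -8), (-24, +16) scale by a factor of -2 each step.
step 5: (-8, 10) + (+48, -32) → (40, -22)
step 6: (40, -22) + (-96, +64) → (-56, 42)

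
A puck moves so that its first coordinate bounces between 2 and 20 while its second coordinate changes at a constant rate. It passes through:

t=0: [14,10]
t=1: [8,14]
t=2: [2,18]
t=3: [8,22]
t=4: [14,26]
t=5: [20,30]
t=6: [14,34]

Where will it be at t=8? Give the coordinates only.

The first coordinate reflects between 2 and 20, moving 6 per step.
  step 7: 14 → 8
  step 8: 8 → 2
The second coordinate changes by +4 each step: at step 8 it is 42.

[2,42]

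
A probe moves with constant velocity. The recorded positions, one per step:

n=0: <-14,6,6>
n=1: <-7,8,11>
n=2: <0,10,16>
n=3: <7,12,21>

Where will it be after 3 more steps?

Each step adds <+7,+2,+5> to the position.
step 4: <7,12,21> + <+7,+2,+5> → <14,14,26>
step 5: <14,14,26> + <+7,+2,+5> → <21,16,31>
step 6: <21,16,31> + <+7,+2,+5> → <28,18,36>

<28,18,36>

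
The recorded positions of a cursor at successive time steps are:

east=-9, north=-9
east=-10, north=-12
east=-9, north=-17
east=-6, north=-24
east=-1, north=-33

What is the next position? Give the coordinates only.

east=6, north=-44

First differences are (-1, -3), (+1, -5), (+3, -7), (+5, -9); their common second difference is (+2, -2) (constant acceleration).
step 5: east=-1, north=-33 + (+7, -11) → east=6, north=-44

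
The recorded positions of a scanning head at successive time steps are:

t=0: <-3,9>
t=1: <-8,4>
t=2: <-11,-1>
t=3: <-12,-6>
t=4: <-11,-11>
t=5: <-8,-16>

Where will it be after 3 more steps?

<13,-31>

Taking differences between consecutive positions: <-5,-5>, <-3,-5>, <-1,-5>, <+1,-5>, <+3,-5>. These grow by <+2,+0> each step.
step 6: <-8,-16> + <+5,-5> → <-3,-21>
step 7: <-3,-21> + <+7,-5> → <4,-26>
step 8: <4,-26> + <+9,-5> → <13,-31>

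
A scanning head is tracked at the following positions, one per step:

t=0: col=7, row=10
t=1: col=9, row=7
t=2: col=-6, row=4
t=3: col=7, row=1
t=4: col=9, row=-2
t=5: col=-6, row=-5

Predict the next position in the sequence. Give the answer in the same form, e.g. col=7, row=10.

col=7, row=-8

Col: cycles through 7, 9, -6 every 3 steps. Step 6 lands at position 0 of the cycle → 7.
Row: linear, -3 per step → -8 at step 6.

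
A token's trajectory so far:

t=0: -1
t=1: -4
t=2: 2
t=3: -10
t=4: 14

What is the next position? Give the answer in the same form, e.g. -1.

The jumps are -3, +6, -12, +24 — a geometric progression with ratio -2.
step 5: 14 − 48 → -34

-34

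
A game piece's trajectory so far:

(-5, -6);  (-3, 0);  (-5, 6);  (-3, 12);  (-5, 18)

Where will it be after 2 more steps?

First: cycles through -5, -3 every 2 steps. Step 6 lands at position 0 of the cycle → -5.
Second: linear, +6 per step → 30 at step 6.

(-5, 30)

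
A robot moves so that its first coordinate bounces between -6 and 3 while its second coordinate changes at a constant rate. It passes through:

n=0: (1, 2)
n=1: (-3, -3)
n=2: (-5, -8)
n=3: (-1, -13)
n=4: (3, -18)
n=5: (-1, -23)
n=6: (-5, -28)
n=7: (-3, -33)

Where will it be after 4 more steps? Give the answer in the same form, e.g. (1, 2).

(-5, -53)

The first coordinate travels 4 per step and bounces off the walls at -6 and 3.
  step 8: -3 → 1
  step 9: 1 → 1
  step 10: 1 → -3
  step 11: -3 → -5
The second coordinate changes by -5 each step: at step 11 it is -53.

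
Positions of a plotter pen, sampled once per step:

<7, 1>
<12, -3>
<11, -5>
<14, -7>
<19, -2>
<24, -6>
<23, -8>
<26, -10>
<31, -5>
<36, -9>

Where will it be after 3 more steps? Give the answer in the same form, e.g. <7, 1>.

Step-to-step displacements: <+5, -4>, <-1, -2>, <+3, -2>, <+5, +5>, <+5, -4>, <-1, -2>, <+3, -2>, <+5, +5>, <+5, -4> — a repeating cycle of length 4.
step 10: apply <-1, -2> → <35, -11>
step 11: apply <+3, -2> → <38, -13>
step 12: apply <+5, +5> → <43, -8>

<43, -8>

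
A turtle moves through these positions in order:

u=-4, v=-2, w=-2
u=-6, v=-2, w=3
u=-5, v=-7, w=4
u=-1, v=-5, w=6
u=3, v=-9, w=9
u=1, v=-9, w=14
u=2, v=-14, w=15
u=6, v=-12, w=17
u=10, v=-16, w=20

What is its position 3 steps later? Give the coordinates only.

Step-to-step displacements: (-2, +0, +5), (+1, -5, +1), (+4, +2, +2), (+4, -4, +3), (-2, +0, +5), (+1, -5, +1), (+4, +2, +2), (+4, -4, +3) — a repeating cycle of length 4.
step 9: apply (-2, +0, +5) → u=8, v=-16, w=25
step 10: apply (+1, -5, +1) → u=9, v=-21, w=26
step 11: apply (+4, +2, +2) → u=13, v=-19, w=28

u=13, v=-19, w=28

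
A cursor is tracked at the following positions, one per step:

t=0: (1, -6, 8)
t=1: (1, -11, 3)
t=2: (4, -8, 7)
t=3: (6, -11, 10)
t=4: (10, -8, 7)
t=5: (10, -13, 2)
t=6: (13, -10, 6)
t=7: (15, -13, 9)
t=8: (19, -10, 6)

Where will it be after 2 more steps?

(22, -12, 5)

The moves between consecutive positions are (+0, -5, -5), (+3, +3, +4), (+2, -3, +3), (+4, +3, -3), (+0, -5, -5), (+3, +3, +4), (+2, -3, +3), (+4, +3, -3); they repeat the 4-cycle [(+0, -5, -5), (+3, +3, +4), (+2, -3, +3), (+4, +3, -3)].
step 9: apply (+0, -5, -5) → (19, -15, 1)
step 10: apply (+3, +3, +4) → (22, -12, 5)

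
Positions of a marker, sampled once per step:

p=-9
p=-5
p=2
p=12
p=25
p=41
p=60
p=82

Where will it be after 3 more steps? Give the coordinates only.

p=166

First differences are +4, +7, +10, +13, +16, +19, +22; their common second difference is +3 (constant acceleration).
step 8: 82 + 25 → p=107
step 9: 107 + 28 → p=135
step 10: 135 + 31 → p=166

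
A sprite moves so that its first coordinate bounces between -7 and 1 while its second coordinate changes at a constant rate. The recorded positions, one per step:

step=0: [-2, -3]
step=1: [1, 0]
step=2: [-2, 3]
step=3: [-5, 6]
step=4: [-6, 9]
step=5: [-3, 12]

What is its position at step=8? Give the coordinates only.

The first coordinate travels 3 per step and bounces off the walls at -7 and 1.
  step 6: -3 → 0
  step 7: 0 → -1
  step 8: -1 → -4
The second coordinate changes by +3 each step: at step 8 it is 21.

[-4, 21]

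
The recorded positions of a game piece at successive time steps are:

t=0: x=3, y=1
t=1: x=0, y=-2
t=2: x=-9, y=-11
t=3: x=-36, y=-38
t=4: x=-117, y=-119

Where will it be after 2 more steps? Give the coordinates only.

Consecutive displacements (-3,-3), (-9,-9), (-27,-27), (-81,-81) scale by a factor of 3 each step.
step 5: x=-117, y=-119 + (-243,-243) → x=-360, y=-362
step 6: x=-360, y=-362 + (-729,-729) → x=-1089, y=-1091

x=-1089, y=-1091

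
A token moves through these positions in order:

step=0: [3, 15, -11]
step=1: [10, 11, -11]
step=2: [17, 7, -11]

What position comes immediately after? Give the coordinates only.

The position changes by [+7, -4, +0] every step.
step 3: [17, 7, -11] + [+7, -4, +0] → [24, 3, -11]

[24, 3, -11]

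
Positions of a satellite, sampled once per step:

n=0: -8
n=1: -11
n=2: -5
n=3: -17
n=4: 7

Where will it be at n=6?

55

Step-to-step displacements: -3, +6, -12, +24; each is -2× the previous.
step 5: 7 − 48 → -41
step 6: -41 + 96 → 55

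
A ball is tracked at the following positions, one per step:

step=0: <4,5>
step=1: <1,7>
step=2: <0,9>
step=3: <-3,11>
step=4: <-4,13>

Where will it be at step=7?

Step-to-step displacements: <-3,+2>, <-1,+2>, <-3,+2>, <-1,+2> — a repeating cycle of length 2.
step 5: apply <-3,+2> → <-7,15>
step 6: apply <-1,+2> → <-8,17>
step 7: apply <-3,+2> → <-11,19>

<-11,19>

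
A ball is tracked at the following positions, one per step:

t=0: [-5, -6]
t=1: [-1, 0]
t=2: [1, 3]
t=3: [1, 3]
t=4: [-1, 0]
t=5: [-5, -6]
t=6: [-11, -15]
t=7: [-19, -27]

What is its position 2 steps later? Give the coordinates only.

[-41, -60]

Successive displacements: [+4, +6], [+2, +3], [+0, +0], [-2, -3], [-4, -6], [-6, -9], [-8, -12] — each changes by [-2, -3].
step 8: [-19, -27] + [-10, -15] → [-29, -42]
step 9: [-29, -42] + [-12, -18] → [-41, -60]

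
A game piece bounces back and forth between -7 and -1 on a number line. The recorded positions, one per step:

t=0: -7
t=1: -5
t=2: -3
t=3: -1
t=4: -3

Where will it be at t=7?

-5

The value travels 2 per step and bounces off the walls at -7 and -1.
  step 5: -3 → -5
  step 6: -5 → -7
  step 7: -7 → -5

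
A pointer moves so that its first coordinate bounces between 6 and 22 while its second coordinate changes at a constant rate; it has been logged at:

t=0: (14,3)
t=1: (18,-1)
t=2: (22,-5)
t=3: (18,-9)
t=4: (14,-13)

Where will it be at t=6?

(6,-21)

The first coordinate travels 4 per step and bounces off the walls at 6 and 22.
  step 5: 14 → 10
  step 6: 10 → 6
The second coordinate changes by -4 each step: at step 6 it is -21.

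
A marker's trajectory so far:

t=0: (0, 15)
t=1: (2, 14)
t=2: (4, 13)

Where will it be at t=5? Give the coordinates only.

(10, 10)

Constant displacement of (+2, -1) per step.
step 3: (4, 13) + (+2, -1) → (6, 12)
step 4: (6, 12) + (+2, -1) → (8, 11)
step 5: (8, 11) + (+2, -1) → (10, 10)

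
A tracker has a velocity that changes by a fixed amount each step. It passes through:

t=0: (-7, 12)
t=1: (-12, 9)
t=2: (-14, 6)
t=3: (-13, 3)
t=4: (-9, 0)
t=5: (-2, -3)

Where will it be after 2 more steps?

First differences are (-5, -3), (-2, -3), (+1, -3), (+4, -3), (+7, -3); their common second difference is (+3, +0) (constant acceleration).
step 6: (-2, -3) + (+10, -3) → (8, -6)
step 7: (8, -6) + (+13, -3) → (21, -9)

(21, -9)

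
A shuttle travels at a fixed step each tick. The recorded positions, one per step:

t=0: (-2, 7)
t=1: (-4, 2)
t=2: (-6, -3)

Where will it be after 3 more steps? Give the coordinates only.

The position changes by (-2, -5) every step.
step 3: (-6, -3) + (-2, -5) → (-8, -8)
step 4: (-8, -8) + (-2, -5) → (-10, -13)
step 5: (-10, -13) + (-2, -5) → (-12, -18)

(-12, -18)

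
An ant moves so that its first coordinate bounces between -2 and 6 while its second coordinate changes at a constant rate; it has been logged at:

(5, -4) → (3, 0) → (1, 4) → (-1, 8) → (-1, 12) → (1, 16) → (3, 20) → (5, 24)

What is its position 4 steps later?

The first coordinate travels 2 per step and bounces off the walls at -2 and 6.
  step 8: 5 → 5
  step 9: 5 → 3
  step 10: 3 → 1
  step 11: 1 → -1
The second coordinate changes by +4 each step: at step 11 it is 40.

(-1, 40)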